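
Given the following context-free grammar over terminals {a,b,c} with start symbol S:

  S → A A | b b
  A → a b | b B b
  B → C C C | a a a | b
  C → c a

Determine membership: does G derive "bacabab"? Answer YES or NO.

CNF form of G:
  S -> A A | T1 T1
  A -> T0 T1 | T1 X3
  B -> C X4 | T0 X5 | b
  C -> T2 T0
  T0 -> a
  T1 -> b
  T2 -> c
  X3 -> B T1
  X4 -> C C
  X5 -> T0 T0

CYK table (by increasing span):
  T[0,0] 'b' = {B,T1}  orig:{B}
  T[1,1] 'a' = {T0}  orig:{}
  T[2,2] 'c' = {T2}  orig:{}
  T[3,3] 'a' = {T0}  orig:{}
  T[4,4] 'b' = {B,T1}  orig:{B}
  T[5,5] 'a' = {T0}  orig:{}
  T[6,6] 'b' = {B,T1}  orig:{B}
  T[0,1] 'ba' = ∅
  T[1,2] 'ac' = ∅
  T[2,3] 'ca' = {C}
  T[3,4] 'ab' = {A}
  T[4,5] 'ba' = ∅
  T[5,6] 'ab' = {A}
  T[0,2] 'bac' = ∅
  T[1,3] 'aca' = ∅
  T[2,4] 'cab' = ∅
  T[3,5] 'aba' = ∅
  T[4,6] 'bab' = ∅
  T[0,3] 'baca' = ∅
  T[1,4] 'acab' = ∅
  T[2,5] 'caba' = ∅
  T[3,6] 'abab' = {S}
  T[0,4] 'bacab' = ∅
  T[1,5] 'acaba' = ∅
  T[2,6] 'cabab' = ∅
  T[0,5] 'bacaba' = ∅
  T[1,6] 'acabab' = ∅
  T[0,6] 'bacabab' = ∅

S ∉ T[0,6] ⇒ NO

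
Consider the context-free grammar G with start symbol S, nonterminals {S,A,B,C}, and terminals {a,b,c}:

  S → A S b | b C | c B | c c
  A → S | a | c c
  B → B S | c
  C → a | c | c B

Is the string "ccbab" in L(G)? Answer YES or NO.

Convert to CNF:
  S -> A X3 | T0 C | T1 B | T1 T1
  A -> A X2 | T0 C | T1 B | T1 T1 | a
  B -> B S | c
  C -> T1 B | a | c
  T0 -> b
  T1 -> c
  X2 -> S T0
  X3 -> S T0

CYK fill:
  cell(0,0) c: {B,C,T1}  orig:{B,C}
  cell(1,1) c: {B,C,T1}  orig:{B,C}
  cell(2,2) b: {T0}  orig:{}
  cell(3,3) a: {A,C}
  cell(4,4) b: {T0}  orig:{}
  cell(0,1) cc: {A,C,S}
  cell(1,2) cb: ∅
  cell(2,3) ba: {A,S}
  cell(3,4) ab: ∅
  cell(0,2) ccb: {X2,X3}  orig:{}
  cell(1,3) cba: {B}
  cell(2,4) bab: {X2,X3}  orig:{}
  cell(0,3) ccba: {A,C,S}
  cell(1,4) cbab: ∅
  cell(0,4) ccbab: {A,S,X2,X3}  orig:{A,S}

S ∈ T[0,4] ⇒ YES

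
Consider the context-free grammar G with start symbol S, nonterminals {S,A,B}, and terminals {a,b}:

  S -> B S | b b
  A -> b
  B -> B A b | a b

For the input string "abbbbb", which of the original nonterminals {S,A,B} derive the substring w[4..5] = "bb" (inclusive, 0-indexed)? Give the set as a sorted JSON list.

CNF form of G:
  S -> B S | T0 T0
  A -> b
  B -> B X2 | T1 T0
  T0 -> b
  T1 -> a
  X2 -> A T0

Fill CYK table bottom-up — only the sub-triangle for w[4..5]:
  cell(4,4) b: {A,T0}  orig:{A}
  cell(5,5) b: {A,T0}  orig:{A}
  cell(4,5) bb: {S,X2}  orig:{S}

Original NTs in T[4,5] deriving "bb": ["S"]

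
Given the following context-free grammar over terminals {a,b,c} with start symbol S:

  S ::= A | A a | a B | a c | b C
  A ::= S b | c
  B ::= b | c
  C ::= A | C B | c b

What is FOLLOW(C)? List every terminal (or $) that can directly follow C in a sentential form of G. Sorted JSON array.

FIRST iteration:
round 1:
  A via A→c: +{c}
  B via B→b: +{b}
  B via B→c: +{c}
  C via C→A: +{c}
  S via S→A: +{c}
  S via S→a B: +{a}
  S via S→b C: +{b}
  FIRST(S)={a,b,c}  FIRST(A)={c}  FIRST(B)={b,c}  FIRST(C)={c}
round 2:
  A via A→S b: +{a,b}
  C via C→A: +{a,b}
  FIRST(S)={a,b,c}  FIRST(A)={a,b,c}  FIRST(B)={b,c}  FIRST(C)={a,b,c}
round 3: (stable)
  FIRST(S)={a,b,c}  FIRST(A)={a,b,c}  FIRST(B)={b,c}  FIRST(C)={a,b,c}

Compute FOLLOW by fixpoint:
initialize: $ ∈ FOLLOW(S)
round 1:
  A→S b: FOLLOW(S) ⊇ FIRST(b) = {b}; new: +{b}
  C→C B: FOLLOW(C) ⊇ FIRST(B) = {b,c}; new: +{b,c}
  C→C B: FOLLOW(B) ⊇ FOLLOW(C) ⊇ {b,c}; new: +{b,c}
  S→A: FOLLOW(A) ⊇ FOLLOW(S) ⊇ {$,b}; new: +{$,b}
  S→A a: FOLLOW(A) ⊇ FIRST(a) = {a}; new: +{a}
  S→a B: FOLLOW(B) ⊇ FOLLOW(S) ⊇ {$,b}; new: +{$}
  S→b C: FOLLOW(C) ⊇ FOLLOW(S) ⊇ {$,b}; new: +{$}
  FOLLOW[S]={$,b}  FOLLOW[A]={$,a,b}  FOLLOW[B]={$,b,c}  FOLLOW[C]={$,b,c}
round 2:
  C→A: FOLLOW(A) ⊇ FOLLOW(C) ⊇ {$,b,c}; new: +{c}
  FOLLOW[S]={$,b}  FOLLOW[A]={$,a,b,c}  FOLLOW[B]={$,b,c}  FOLLOW[C]={$,b,c}
round 3: — fixpoint
  FOLLOW[S]={$,b}  FOLLOW[A]={$,a,b,c}  FOLLOW[B]={$,b,c}  FOLLOW[C]={$,b,c}

FOLLOW(C) = ["$", "b", "c"]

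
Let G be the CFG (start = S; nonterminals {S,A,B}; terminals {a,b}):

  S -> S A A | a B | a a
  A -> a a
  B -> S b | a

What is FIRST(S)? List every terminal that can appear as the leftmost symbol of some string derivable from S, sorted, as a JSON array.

FIRST iteration:
round 1:
  A via A→a a: +{a}
  B via B→a: +{a}
  S via S→a B: +{a}
  S: {a}  A: {a}  B: {a}
round 2: done
  S: {a}  A: {a}  B: {a}

FIRST(S) = ["a"]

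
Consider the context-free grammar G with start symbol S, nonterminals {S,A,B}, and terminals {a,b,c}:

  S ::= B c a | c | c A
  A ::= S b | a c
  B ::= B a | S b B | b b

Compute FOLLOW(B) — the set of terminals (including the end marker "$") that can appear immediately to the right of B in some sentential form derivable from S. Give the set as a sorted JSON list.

FIRST sets, iterate to fixpoint:
[1]
  A via A→a c: +{a}
  B via B→b b: +{b}
  S via S→B c a: +{b}
  S via S→c: +{c}
  FIRST[S]={b,c}  FIRST[A]={a}  FIRST[B]={b}
[2]
  A via A→S b: +{b,c}
  B via B→S b B: +{c}
  FIRST[S]={b,c}  FIRST[A]={a,b,c}  FIRST[B]={b,c}
[3] (no change)
  FIRST[S]={b,c}  FIRST[A]={a,b,c}  FIRST[B]={b,c}

FOLLOW iteration:
initialize: $ ∈ FOLLOW(S)
pass 1:
  A→S b: FOLLOW(S) ⊇ FIRST(b) = {b}; new: +{b}
  B→B a: FOLLOW(B) ⊇ FIRST(a) = {a}; new: +{a}
  S→B c a: FOLLOW(B) ⊇ FIRST(c) = {c}; new: +{c}
  S→c A: FOLLOW(A) ⊇ FOLLOW(S) ⊇ {$,b}; new: +{$,b}
  S: {$,b}  A: {$,b}  B: {a,c}
pass 2: (no change)
  S: {$,b}  A: {$,b}  B: {a,c}

FOLLOW(B) = ["a", "c"]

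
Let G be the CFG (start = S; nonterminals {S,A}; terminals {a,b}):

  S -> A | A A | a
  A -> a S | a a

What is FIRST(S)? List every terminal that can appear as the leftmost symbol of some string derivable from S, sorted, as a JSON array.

Compute FIRST by fixpoint:
iter 1:
  A via A→a S: +{a}
  S via S→A: +{a}
  S: {a}  A: {a}
iter 2: (stable)
  S: {a}  A: {a}

FIRST(S) = ["a"]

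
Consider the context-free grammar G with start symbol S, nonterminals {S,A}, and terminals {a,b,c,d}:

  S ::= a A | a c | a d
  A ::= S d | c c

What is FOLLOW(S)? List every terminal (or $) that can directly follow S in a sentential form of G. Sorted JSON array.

Compute FIRST by fixpoint:
iter 1:
  A via A→c c: +{c}
  S via S→a A: +{a}
  FIRST[S]={a}  FIRST[A]={c}
iter 2:
  A via A→S d: +{a}
  FIRST[S]={a}  FIRST[A]={a,c}
iter 3: (no change)
  FIRST[S]={a}  FIRST[A]={a,c}

Compute FOLLOW by fixpoint:
FOLLOW(S) := {$}
pass 1:
  A→S d: FOLLOW(S) ⊇ FIRST(d) = {d}; new: +{d}
  S→a A: FOLLOW(A) ⊇ FOLLOW(S) ⊇ {$,d}; new: +{$,d}
  S: {$,d}  A: {$,d}
pass 2: done
  S: {$,d}  A: {$,d}

FOLLOW(S) = ["$", "d"]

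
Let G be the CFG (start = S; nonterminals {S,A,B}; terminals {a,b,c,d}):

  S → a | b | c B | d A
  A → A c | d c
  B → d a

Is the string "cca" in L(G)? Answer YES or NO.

CNF form of G:
  S -> T0 B | T1 A | a | b
  A -> A T0 | T1 T0
  B -> T1 T2
  T0 -> c
  T1 -> d
  T2 -> a

Fill CYK table bottom-up:
  T[0,0] 'c' = {T0}  orig:{}
  T[1,1] 'c' = {T0}  orig:{}
  T[2,2] 'a' = {S,T2}  orig:{S}
  T[0,1] 'cc' = ∅
  T[1,2] 'ca' = ∅
  T[0,2] 'cca' = ∅

S ∉ T[0,2] ⇒ NO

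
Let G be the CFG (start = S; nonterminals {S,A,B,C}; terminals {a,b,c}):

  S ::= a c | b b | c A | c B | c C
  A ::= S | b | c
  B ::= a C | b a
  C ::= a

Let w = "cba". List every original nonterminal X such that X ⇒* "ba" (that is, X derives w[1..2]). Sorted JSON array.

Convert to CNF:
  S -> T0 T1 | T1 A | T1 B | T1 C | T2 T2
  A -> T0 T1 | T1 A | T1 B | T1 C | T2 T2 | b | c
  B -> T0 C | T2 T0
  C -> a
  T0 -> a
  T1 -> c
  T2 -> b

CYK table (by increasing span), restricted to cells inside w[1..2]:
  T[1,1] 'b' = {A,T2}  orig:{A}
  T[2,2] 'a' = {C,T0}  orig:{C}
  T[1,2] 'ba' = {B}

Original NTs in T[1,2] deriving "ba": ["B"]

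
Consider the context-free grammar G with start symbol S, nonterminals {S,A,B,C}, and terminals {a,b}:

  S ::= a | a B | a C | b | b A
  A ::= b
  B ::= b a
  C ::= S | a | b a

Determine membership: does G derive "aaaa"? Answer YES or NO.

Convert to CNF:
  S -> T0 A | T1 B | T1 C | a | b
  A -> b
  B -> T0 T1
  C -> T0 A | T0 T1 | T1 B | T1 C | a | b
  T0 -> b
  T1 -> a

CYK table (by increasing span):
  T[0,0] 'a' = {C,S,T1}  orig:{C,S}
  T[1,1] 'a' = {C,S,T1}  orig:{C,S}
  T[2,2] 'a' = {C,S,T1}  orig:{C,S}
  T[3,3] 'a' = {C,S,T1}  orig:{C,S}
  T[0,1] 'aa' = {C,S}
  T[1,2] 'aa' = {C,S}
  T[2,3] 'aa' = {C,S}
  T[0,2] 'aaa' = {C,S}
  T[1,3] 'aaa' = {C,S}
  T[0,3] 'aaaa' = {C,S}

S ∈ T[0,3] ⇒ YES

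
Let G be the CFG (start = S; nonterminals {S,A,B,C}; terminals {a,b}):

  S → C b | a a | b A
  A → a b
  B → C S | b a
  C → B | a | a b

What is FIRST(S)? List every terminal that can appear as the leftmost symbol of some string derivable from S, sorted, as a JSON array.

Compute FIRST by fixpoint:
round 1:
  A via A→a b: +{a}
  B via B→b a: +{b}
  C via C→B: +{b}
  C via C→a: +{a}
  S via S→C b: +{a,b}
  FIRST(S)={a,b}  FIRST(A)={a}  FIRST(B)={b}  FIRST(C)={a,b}
round 2:
  B via B→C S: +{a}
  FIRST(S)={a,b}  FIRST(A)={a}  FIRST(B)={a,b}  FIRST(C)={a,b}
round 3: (no change)
  FIRST(S)={a,b}  FIRST(A)={a}  FIRST(B)={a,b}  FIRST(C)={a,b}

FIRST(S) = ["a", "b"]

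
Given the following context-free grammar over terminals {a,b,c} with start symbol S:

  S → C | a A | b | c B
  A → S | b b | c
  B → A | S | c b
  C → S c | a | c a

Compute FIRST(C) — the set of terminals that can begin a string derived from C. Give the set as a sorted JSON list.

FIRST sets, iterate to fixpoint:
round 1:
  A via A→b b: +{b}
  A via A→c: +{c}
  B via B→A: +{b,c}
  C via C→a: +{a}
  C via C→c a: +{c}
  S via S→C: +{a,c}
  S via S→b: +{b}
  FIRST[S]={a,b,c}  FIRST[A]={b,c}  FIRST[B]={b,c}  FIRST[C]={a,c}
round 2:
  A via A→S: +{a}
  B via B→A: +{a}
  C via C→S c: +{b}
  FIRST[S]={a,b,c}  FIRST[A]={a,b,c}  FIRST[B]={a,b,c}  FIRST[C]={a,b,c}
round 3: (stable)
  FIRST[S]={a,b,c}  FIRST[A]={a,b,c}  FIRST[B]={a,b,c}  FIRST[C]={a,b,c}

FIRST(C) = ["a", "b", "c"]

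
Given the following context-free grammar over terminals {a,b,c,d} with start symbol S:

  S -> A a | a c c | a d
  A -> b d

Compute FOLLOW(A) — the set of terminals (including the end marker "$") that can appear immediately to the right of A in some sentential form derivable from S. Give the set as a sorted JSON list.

FIRST sets, iterate to fixpoint:
round 1:
  A via A→b d: +{b}
  S via S→A a: +{b}
  S via S→a c c: +{a}
  S: {a,b}  A: {b}
round 2: — fixpoint
  S: {a,b}  A: {b}

FOLLOW iteration:
FOLLOW(S) := {$}
[1]
  S→A a: FOLLOW(A) ⊇ FIRST(a) = {a}; new: +{a}
  FOLLOW[S]={$}  FOLLOW[A]={a}
[2] (stable)
  FOLLOW[S]={$}  FOLLOW[A]={a}

FOLLOW(A) = ["a"]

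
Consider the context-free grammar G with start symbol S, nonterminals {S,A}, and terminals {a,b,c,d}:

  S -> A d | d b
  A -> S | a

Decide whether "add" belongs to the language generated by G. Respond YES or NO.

CNF form of G:
  S -> A T0 | T0 T1
  A -> A T0 | T0 T1 | a
  T0 -> d
  T1 -> b

CYK fill:
  [0..0]={A}  "a"
  [1..1]={T0}  "d"  orig:{}
  [2..2]={T0}  "d"  orig:{}
  [0..1]={A,S}  "ad"
  [1..2]=∅  "dd"
  [0..2]={A,S}  "add"

S ∈ T[0,2] ⇒ YES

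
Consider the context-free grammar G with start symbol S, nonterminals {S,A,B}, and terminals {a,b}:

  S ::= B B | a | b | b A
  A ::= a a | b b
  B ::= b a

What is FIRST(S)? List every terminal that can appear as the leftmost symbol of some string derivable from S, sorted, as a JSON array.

Compute FIRST by fixpoint:
iter 1:
  A via A→a a: +{a}
  A via A→b b: +{b}
  B via B→b a: +{b}
  S via S→B B: +{b}
  S via S→a: +{a}
  S: {a,b}  A: {a,b}  B: {b}
iter 2: (no change)
  S: {a,b}  A: {a,b}  B: {b}

FIRST(S) = ["a", "b"]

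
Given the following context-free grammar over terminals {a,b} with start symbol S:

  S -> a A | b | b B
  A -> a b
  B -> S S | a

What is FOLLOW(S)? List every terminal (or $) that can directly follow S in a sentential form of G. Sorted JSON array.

FIRST iteration:
[1]
  A via A→a b: +{a}
  B via B→a: +{a}
  S via S→a A: +{a}
  S via S→b: +{b}
  FIRST[S]={a,b}  FIRST[A]={a}  FIRST[B]={a}
[2]
  B via B→S S: +{b}
  FIRST[S]={a,b}  FIRST[A]={a}  FIRST[B]={a,b}
[3] (stable)
  FIRST[S]={a,b}  FIRST[A]={a}  FIRST[B]={a,b}

FOLLOW iteration:
FOLLOW(S) := {$}
iter 1:
  B→S S: FOLLOW(S) ⊇ FIRST(S) = {a,b}; new: +{a,b}
  S→a A: FOLLOW(A) ⊇ FOLLOW(S) ⊇ {$,a,b}; new: +{$,a,b}
  S→b B: FOLLOW(B) ⊇ FOLLOW(S) ⊇ {$,a,b}; new: +{$,a,b}
  S: {$,a,b}  A: {$,a,b}  B: {$,a,b}
iter 2: (no change)
  S: {$,a,b}  A: {$,a,b}  B: {$,a,b}

FOLLOW(S) = ["$", "a", "b"]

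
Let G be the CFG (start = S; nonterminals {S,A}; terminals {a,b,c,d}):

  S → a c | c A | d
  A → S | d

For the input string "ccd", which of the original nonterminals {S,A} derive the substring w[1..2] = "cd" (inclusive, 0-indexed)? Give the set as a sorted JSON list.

Convert to CNF:
  S -> T0 T1 | T1 A | d
  A -> T0 T1 | T1 A | d
  T0 -> a
  T1 -> c

CYK fill — only the sub-triangle for w[1..2]:
  T[1,1] 'c' = {T1}  orig:{}
  T[2,2] 'd' = {A,S}
  T[1,2] 'cd' = {A,S}

Original NTs in T[1,2] deriving "cd": ["A", "S"]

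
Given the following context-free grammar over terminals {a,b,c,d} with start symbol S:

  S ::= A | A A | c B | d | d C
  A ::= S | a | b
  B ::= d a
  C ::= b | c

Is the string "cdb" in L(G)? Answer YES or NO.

CNF form of G:
  S -> A A | T0 B | T1 C | a | b | d
  A -> A A | T0 B | T1 C | a | b | d
  B -> T1 T2
  C -> b | c
  T0 -> c
  T1 -> d
  T2 -> a

CYK fill:
  T[0,0] 'c' = {C,T0}  orig:{C}
  T[1,1] 'd' = {A,S,T1}  orig:{A,S}
  T[2,2] 'b' = {A,C,S}
  T[0,1] 'cd' = ∅
  T[1,2] 'db' = {A,S}
  T[0,2] 'cdb' = ∅

S ∉ T[0,2] ⇒ NO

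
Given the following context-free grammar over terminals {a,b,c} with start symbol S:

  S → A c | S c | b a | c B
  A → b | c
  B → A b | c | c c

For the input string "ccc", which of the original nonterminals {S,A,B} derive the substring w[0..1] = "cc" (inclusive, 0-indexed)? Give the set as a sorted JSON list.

Convert to CNF:
  S -> A T1 | S T1 | T0 T2 | T1 B
  A -> b | c
  B -> A T0 | T1 T1 | c
  T0 -> b
  T1 -> c
  T2 -> a

CYK table (by increasing span) — only the sub-triangle for w[0..1]:
  [0..0]={A,B,T1}  "c"  orig:{A,B}
  [1..1]={A,B,T1}  "c"  orig:{A,B}
  [0..1]={B,S}  "cc"

Original NTs in T[0,1] deriving "cc": ["B", "S"]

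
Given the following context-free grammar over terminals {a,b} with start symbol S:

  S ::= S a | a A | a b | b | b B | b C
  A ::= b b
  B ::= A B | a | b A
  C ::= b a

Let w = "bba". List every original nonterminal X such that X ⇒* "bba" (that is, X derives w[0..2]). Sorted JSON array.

CNF form of G:
  S -> S T1 | T0 B | T0 C | T1 A | T1 T0 | b
  A -> T0 T0
  B -> A B | T0 A | a
  C -> T0 T1
  T0 -> b
  T1 -> a

CYK table (by increasing span) — only the sub-triangle for w[0..2]:
  T[0,0] 'b' = {S,T0}  orig:{S}
  T[1,1] 'b' = {S,T0}  orig:{S}
  T[2,2] 'a' = {B,T1}  orig:{B}
  T[0,1] 'bb' = {A}
  T[1,2] 'ba' = {C,S}
  T[0,2] 'bba' = {B,S}

Original NTs in T[0,2] deriving "bba": ["B", "S"]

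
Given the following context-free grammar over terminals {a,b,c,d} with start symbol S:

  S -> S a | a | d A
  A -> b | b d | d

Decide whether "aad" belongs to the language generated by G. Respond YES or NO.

Convert to CNF:
  S -> S T2 | T1 A | a
  A -> T0 T1 | b | d
  T0 -> b
  T1 -> d
  T2 -> a

CYK table (by increasing span):
  T[0,0] 'a' = {S,T2}  orig:{S}
  T[1,1] 'a' = {S,T2}  orig:{S}
  T[2,2] 'd' = {A,T1}  orig:{A}
  T[0,1] 'aa' = {S}
  T[1,2] 'ad' = ∅
  T[0,2] 'aad' = ∅

S ∉ T[0,2] ⇒ NO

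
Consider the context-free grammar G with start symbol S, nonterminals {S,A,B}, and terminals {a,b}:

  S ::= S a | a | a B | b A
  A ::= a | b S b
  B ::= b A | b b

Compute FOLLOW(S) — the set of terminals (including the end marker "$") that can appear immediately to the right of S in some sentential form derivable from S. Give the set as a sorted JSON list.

Compute FIRST by fixpoint:
iter 1:
  A via A→a: +{a}
  A via A→b S b: +{b}
  B via B→b A: +{b}
  S via S→a: +{a}
  S via S→b A: +{b}
  S: {a,b}  A: {a,b}  B: {b}
iter 2: — fixpoint
  S: {a,b}  A: {a,b}  B: {b}

Compute FOLLOW by fixpoint:
seed FOLLOW(S) with $
pass 1:
  A→b S b: FOLLOW(S) ⊇ FIRST(b) = {b}; new: +{b}
  S→S a: FOLLOW(S) ⊇ FIRST(a) = {a}; new: +{a}
  S→a B: FOLLOW(B) ⊇ FOLLOW(S) ⊇ {$,a,b}; new: +{$,a,b}
  S→b A: FOLLOW(A) ⊇ FOLLOW(S) ⊇ {$,a,b}; new: +{$,a,b}
  FOLLOW[S]={$,a,b}  FOLLOW[A]={$,a,b}  FOLLOW[B]={$,a,b}
pass 2: (stable)
  FOLLOW[S]={$,a,b}  FOLLOW[A]={$,a,b}  FOLLOW[B]={$,a,b}

FOLLOW(S) = ["$", "a", "b"]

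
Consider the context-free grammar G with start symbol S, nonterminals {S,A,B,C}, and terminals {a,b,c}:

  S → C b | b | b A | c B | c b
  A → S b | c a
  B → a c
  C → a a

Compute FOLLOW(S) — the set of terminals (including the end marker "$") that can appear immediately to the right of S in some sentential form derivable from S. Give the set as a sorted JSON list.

FIRST sets, iterate to fixpoint:
[1]
  A via A→c a: +{c}
  B via B→a c: +{a}
  C via C→a a: +{a}
  S via S→C b: +{a}
  S via S→b: +{b}
  S via S→c B: +{c}
  FIRST(S)={a,b,c}  FIRST(A)={c}  FIRST(B)={a}  FIRST(C)={a}
[2]
  A via A→S b: +{a,b}
  FIRST(S)={a,b,c}  FIRST(A)={a,b,c}  FIRST(B)={a}  FIRST(C)={a}
[3] (stable)
  FIRST(S)={a,b,c}  FIRST(A)={a,b,c}  FIRST(B)={a}  FIRST(C)={a}

Compute FOLLOW by fixpoint:
initialize: $ ∈ FOLLOW(S)
round 1:
  A→S b: FOLLOW(S) ⊇ FIRST(b) = {b}; new: +{b}
  S→C b: FOLLOW(C) ⊇ FIRST(b) = {b}; new: +{b}
  S→b A: FOLLOW(A) ⊇ FOLLOW(S) ⊇ {$,b}; new: +{$,b}
  S→c B: FOLLOW(B) ⊇ FOLLOW(S) ⊇ {$,b}; new: +{$,b}
  FOLLOW(S)={$,b}  FOLLOW(A)={$,b}  FOLLOW(B)={$,b}  FOLLOW(C)={b}
round 2: done
  FOLLOW(S)={$,b}  FOLLOW(A)={$,b}  FOLLOW(B)={$,b}  FOLLOW(C)={b}

FOLLOW(S) = ["$", "b"]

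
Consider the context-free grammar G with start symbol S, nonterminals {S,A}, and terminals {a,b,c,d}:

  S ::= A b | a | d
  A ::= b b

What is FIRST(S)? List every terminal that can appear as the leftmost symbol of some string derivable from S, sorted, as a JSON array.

FIRST sets, iterate to fixpoint:
pass 1:
  A via A→b b: +{b}
  S via S→A b: +{b}
  S via S→a: +{a}
  S via S→d: +{d}
  FIRST(S)={a,b,d}  FIRST(A)={b}
pass 2: done
  FIRST(S)={a,b,d}  FIRST(A)={b}

FIRST(S) = ["a", "b", "d"]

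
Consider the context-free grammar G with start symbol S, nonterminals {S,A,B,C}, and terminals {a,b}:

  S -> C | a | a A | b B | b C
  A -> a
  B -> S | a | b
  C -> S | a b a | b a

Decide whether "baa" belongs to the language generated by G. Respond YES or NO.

Convert to CNF:
  S -> T0 A | T0 X4 | T1 B | T1 C | T1 T0 | a
  A -> a
  B -> T0 A | T0 X2 | T1 B | T1 C | T1 T0 | a | b
  C -> T0 A | T0 X3 | T1 B | T1 C | T1 T0 | a
  T0 -> a
  T1 -> b
  X2 -> T1 T0
  X3 -> T1 T0
  X4 -> T1 T0

Fill CYK table bottom-up:
  cell(0,0) b: {B,T1}  orig:{B}
  cell(1,1) a: {A,B,C,S,T0}  orig:{A,B,C,S}
  cell(2,2) a: {A,B,C,S,T0}  orig:{A,B,C,S}
  cell(0,1) ba: {B,C,S,X2,X3,X4}  orig:{B,C,S}
  cell(1,2) aa: {B,C,S}
  cell(0,2) baa: {B,C,S}

S ∈ T[0,2] ⇒ YES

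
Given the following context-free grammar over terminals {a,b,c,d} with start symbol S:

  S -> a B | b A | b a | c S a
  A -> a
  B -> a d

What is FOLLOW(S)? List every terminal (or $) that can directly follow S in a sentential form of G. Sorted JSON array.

Compute FIRST by fixpoint:
pass 1:
  A via A→a: +{a}
  B via B→a d: +{a}
  S via S→a B: +{a}
  S via S→b A: +{b}
  S via S→c S a: +{c}
  FIRST[S]={a,b,c}  FIRST[A]={a}  FIRST[B]={a}
pass 2: (no change)
  FIRST[S]={a,b,c}  FIRST[A]={a}  FIRST[B]={a}

FOLLOW iteration:
initialize: $ ∈ FOLLOW(S)
round 1:
  S→a B: FOLLOW(B) ⊇ FOLLOW(S) ⊇ {$}; new: +{$}
  S→b A: FOLLOW(A) ⊇ FOLLOW(S) ⊇ {$}; new: +{$}
  S→c S a: FOLLOW(S) ⊇ FIRST(a) = {a}; new: +{a}
  FOLLOW(S)={$,a}  FOLLOW(A)={$}  FOLLOW(B)={$}
round 2:
  S→a B: FOLLOW(B) ⊇ FOLLOW(S) ⊇ {$,a}; new: +{a}
  S→b A: FOLLOW(A) ⊇ FOLLOW(S) ⊇ {$,a}; new: +{a}
  FOLLOW(S)={$,a}  FOLLOW(A)={$,a}  FOLLOW(B)={$,a}
round 3: (no change)
  FOLLOW(S)={$,a}  FOLLOW(A)={$,a}  FOLLOW(B)={$,a}

FOLLOW(S) = ["$", "a"]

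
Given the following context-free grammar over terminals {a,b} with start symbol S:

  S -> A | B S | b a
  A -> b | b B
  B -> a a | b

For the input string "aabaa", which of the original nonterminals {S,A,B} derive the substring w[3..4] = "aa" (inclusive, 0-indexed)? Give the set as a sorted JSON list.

CNF form of G:
  S -> B S | T0 B | T0 T1 | b
  A -> T0 B | b
  B -> T1 T1 | b
  T0 -> b
  T1 -> a

Fill CYK table bottom-up (cells [i..j] with 3 ≤ i ≤ j ≤ 4 only):
  cell(3,3) a: {T1}  orig:{}
  cell(4,4) a: {T1}  orig:{}
  cell(3,4) aa: {B}

Original NTs in T[3,4] deriving "aa": ["B"]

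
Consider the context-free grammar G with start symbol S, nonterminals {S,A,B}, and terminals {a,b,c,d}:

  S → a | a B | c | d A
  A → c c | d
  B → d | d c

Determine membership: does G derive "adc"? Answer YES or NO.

Convert to CNF:
  S -> T1 A | T2 B | a | c
  A -> T0 T0 | d
  B -> T1 T0 | d
  T0 -> c
  T1 -> d
  T2 -> a

CYK table (by increasing span):
  [0..0]={S,T2}  "a"  orig:{S}
  [1..1]={A,B,T1}  "d"  orig:{A,B}
  [2..2]={S,T0}  "c"  orig:{S}
  [0..1]={S}  "ad"
  [1..2]={B}  "dc"
  [0..2]={S}  "adc"

S ∈ T[0,2] ⇒ YES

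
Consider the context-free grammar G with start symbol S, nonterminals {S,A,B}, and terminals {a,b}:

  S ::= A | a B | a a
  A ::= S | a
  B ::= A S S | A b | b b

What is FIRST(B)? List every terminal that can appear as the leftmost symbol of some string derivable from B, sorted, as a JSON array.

FIRST iteration:
iter 1:
  A via A→a: +{a}
  B via B→A S S: +{a}
  B via B→b b: +{b}
  S via S→A: +{a}
  S: {a}  A: {a}  B: {a,b}
iter 2: (no change)
  S: {a}  A: {a}  B: {a,b}

FIRST(B) = ["a", "b"]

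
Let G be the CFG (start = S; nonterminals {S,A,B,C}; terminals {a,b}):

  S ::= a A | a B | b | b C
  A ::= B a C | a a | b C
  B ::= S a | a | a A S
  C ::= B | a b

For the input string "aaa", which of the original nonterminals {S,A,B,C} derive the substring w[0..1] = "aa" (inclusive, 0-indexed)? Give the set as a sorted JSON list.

Convert to CNF:
  S -> T0 A | T0 B | T1 C | b
  A -> B X2 | T0 T0 | T1 C
  B -> S T0 | T0 X3 | a
  C -> S T0 | T0 T1 | T0 X4 | a
  T0 -> a
  T1 -> b
  X2 -> T0 C
  X3 -> A S
  X4 -> A S

Fill CYK table bottom-up, restricted to cells inside w[0..1]:
  T[0,0] 'a' = {B,C,T0}  orig:{B,C}
  T[1,1] 'a' = {B,C,T0}  orig:{B,C}
  T[0,1] 'aa' = {A,S,X2}  orig:{A,S}

Original NTs in T[0,1] deriving "aa": ["A", "S"]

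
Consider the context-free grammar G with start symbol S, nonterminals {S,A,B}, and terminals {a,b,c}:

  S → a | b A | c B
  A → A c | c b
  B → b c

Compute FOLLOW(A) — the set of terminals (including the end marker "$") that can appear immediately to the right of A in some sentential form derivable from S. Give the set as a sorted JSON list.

FIRST sets, iterate to fixpoint:
iter 1:
  A via A→c b: +{c}
  B via B→b c: +{b}
  S via S→a: +{a}
  S via S→b A: +{b}
  S via S→c B: +{c}
  S: {a,b,c}  A: {c}  B: {b}
iter 2: — fixpoint
  S: {a,b,c}  A: {c}  B: {b}

FOLLOW iteration:
seed FOLLOW(S) with $
iter 1:
  A→A c: FOLLOW(A) ⊇ FIRST(c) = {c}; new: +{c}
  S→b A: FOLLOW(A) ⊇ FOLLOW(S) ⊇ {$}; new: +{$}
  S→c B: FOLLOW(B) ⊇ FOLLOW(S) ⊇ {$}; new: +{$}
  S: {$}  A: {$,c}  B: {$}
iter 2: — fixpoint
  S: {$}  A: {$,c}  B: {$}

FOLLOW(A) = ["$", "c"]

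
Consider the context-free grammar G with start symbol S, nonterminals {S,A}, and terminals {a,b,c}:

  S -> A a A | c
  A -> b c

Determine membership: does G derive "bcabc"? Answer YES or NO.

CNF form of G:
  S -> A X3 | c
  A -> T0 T1
  T0 -> b
  T1 -> c
  T2 -> a
  X3 -> T2 A

CYK fill:
  T[0,0] 'b' = {T0}  orig:{}
  T[1,1] 'c' = {S,T1}  orig:{S}
  T[2,2] 'a' = {T2}  orig:{}
  T[3,3] 'b' = {T0}  orig:{}
  T[4,4] 'c' = {S,T1}  orig:{S}
  T[0,1] 'bc' = {A}
  T[1,2] 'ca' = ∅
  T[2,3] 'ab' = ∅
  T[3,4] 'bc' = {A}
  T[0,2] 'bca' = ∅
  T[1,3] 'cab' = ∅
  T[2,4] 'abc' = {X3}  orig:{}
  T[0,3] 'bcab' = ∅
  T[1,4] 'cabc' = ∅
  T[0,4] 'bcabc' = {S}

S ∈ T[0,4] ⇒ YES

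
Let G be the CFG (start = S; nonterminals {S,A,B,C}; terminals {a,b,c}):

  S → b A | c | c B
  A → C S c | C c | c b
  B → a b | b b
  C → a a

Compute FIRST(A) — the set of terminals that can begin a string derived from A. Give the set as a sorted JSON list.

FIRST iteration:
[1]
  A via A→c b: +{c}
  B via B→a b: +{a}
  B via B→b b: +{b}
  C via C→a a: +{a}
  S via S→b A: +{b}
  S via S→c: +{c}
  FIRST[S]={b,c}  FIRST[A]={c}  FIRST[B]={a,b}  FIRST[C]={a}
[2]
  A via A→C S c: +{a}
  FIRST[S]={b,c}  FIRST[A]={a,c}  FIRST[B]={a,b}  FIRST[C]={a}
[3] done
  FIRST[S]={b,c}  FIRST[A]={a,c}  FIRST[B]={a,b}  FIRST[C]={a}

FIRST(A) = ["a", "c"]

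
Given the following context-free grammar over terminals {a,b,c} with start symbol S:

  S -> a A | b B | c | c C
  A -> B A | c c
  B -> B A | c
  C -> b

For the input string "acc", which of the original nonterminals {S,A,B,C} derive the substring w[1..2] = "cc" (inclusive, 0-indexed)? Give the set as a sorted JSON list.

CNF form of G:
  S -> T0 C | T1 A | T2 B | c
  A -> B A | T0 T0
  B -> B A | c
  C -> b
  T0 -> c
  T1 -> a
  T2 -> b

CYK table (by increasing span) — only the sub-triangle for w[1..2]:
  [1..1]={B,S,T0}  "c"  orig:{B,S}
  [2..2]={B,S,T0}  "c"  orig:{B,S}
  [1..2]={A}  "cc"

Original NTs in T[1,2] deriving "cc": ["A"]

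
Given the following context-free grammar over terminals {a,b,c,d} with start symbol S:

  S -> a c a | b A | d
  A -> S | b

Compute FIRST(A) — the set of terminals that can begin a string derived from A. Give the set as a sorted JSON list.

FIRST iteration:
iter 1:
  A via A→b: +{b}
  S via S→a c a: +{a}
  S via S→b A: +{b}
  S via S→d: +{d}
  FIRST[S]={a,b,d}  FIRST[A]={b}
iter 2:
  A via A→S: +{a,d}
  FIRST[S]={a,b,d}  FIRST[A]={a,b,d}
iter 3: done
  FIRST[S]={a,b,d}  FIRST[A]={a,b,d}

FIRST(A) = ["a", "b", "d"]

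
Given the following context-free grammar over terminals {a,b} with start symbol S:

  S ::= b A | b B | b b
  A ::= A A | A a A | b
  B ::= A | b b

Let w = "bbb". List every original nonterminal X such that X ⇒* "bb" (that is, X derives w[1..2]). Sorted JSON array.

Convert to CNF:
  S -> T1 A | T1 B | T1 T1
  A -> A A | A X2 | b
  B -> A A | A X3 | T1 T1 | b
  T0 -> a
  T1 -> b
  X2 -> T0 A
  X3 -> T0 A

CYK fill (cells [i..j] with 1 ≤ i ≤ j ≤ 2 only):
  T[1,1] 'b' = {A,B,T1}  orig:{A,B}
  T[2,2] 'b' = {A,B,T1}  orig:{A,B}
  T[1,2] 'bb' = {A,B,S}

Original NTs in T[1,2] deriving "bb": ["A", "B", "S"]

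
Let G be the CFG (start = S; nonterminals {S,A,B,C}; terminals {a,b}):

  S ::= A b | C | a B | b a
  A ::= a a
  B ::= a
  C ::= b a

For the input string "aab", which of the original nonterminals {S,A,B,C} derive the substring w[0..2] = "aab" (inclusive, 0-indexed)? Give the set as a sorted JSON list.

CNF form of G:
  S -> A T1 | T0 B | T1 T0
  A -> T0 T0
  B -> a
  C -> T1 T0
  T0 -> a
  T1 -> b

Fill CYK table bottom-up (cells [i..j] with 0 ≤ i ≤ j ≤ 2 only):
  [0..0]={B,T0}  "a"  orig:{B}
  [1..1]={B,T0}  "a"  orig:{B}
  [2..2]={T1}  "b"  orig:{}
  [0..1]={A,S}  "aa"
  [1..2]=∅  "ab"
  [0..2]={S}  "aab"

Original NTs in T[0,2] deriving "aab": ["S"]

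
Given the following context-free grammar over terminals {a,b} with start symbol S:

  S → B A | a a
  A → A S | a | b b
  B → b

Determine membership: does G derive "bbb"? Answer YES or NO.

CNF form of G:
  S -> B A | T1 T1
  A -> A S | T0 T0 | a
  B -> b
  T0 -> b
  T1 -> a

CYK table (by increasing span):
  [0..0]={B,T0}  "b"  orig:{B}
  [1..1]={B,T0}  "b"  orig:{B}
  [2..2]={B,T0}  "b"  orig:{B}
  [0..1]={A}  "bb"
  [1..2]={A}  "bb"
  [0..2]={S}  "bbb"

S ∈ T[0,2] ⇒ YES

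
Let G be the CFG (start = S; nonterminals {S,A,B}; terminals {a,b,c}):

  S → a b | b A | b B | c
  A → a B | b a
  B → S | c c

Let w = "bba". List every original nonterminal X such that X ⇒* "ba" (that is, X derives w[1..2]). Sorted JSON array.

Convert to CNF:
  S -> T0 T1 | T1 A | T1 B | c
  A -> T0 B | T1 T0
  B -> T0 T1 | T1 A | T1 B | T2 T2 | c
  T0 -> a
  T1 -> b
  T2 -> c

Fill CYK table bottom-up (cells [i..j] with 1 ≤ i ≤ j ≤ 2 only):
  [1..1]={T1}  "b"  orig:{}
  [2..2]={T0}  "a"  orig:{}
  [1..2]={A}  "ba"

Original NTs in T[1,2] deriving "ba": ["A"]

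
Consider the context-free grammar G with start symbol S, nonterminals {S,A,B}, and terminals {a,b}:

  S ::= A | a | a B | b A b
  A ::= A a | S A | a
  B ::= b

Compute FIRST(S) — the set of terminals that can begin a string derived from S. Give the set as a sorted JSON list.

FIRST sets, iterate to fixpoint:
[1]
  A via A→a: +{a}
  B via B→b: +{b}
  S via S→A: +{a}
  S via S→b A b: +{b}
  FIRST[S]={a,b}  FIRST[A]={a}  FIRST[B]={b}
[2]
  A via A→S A: +{b}
  FIRST[S]={a,b}  FIRST[A]={a,b}  FIRST[B]={b}
[3] — fixpoint
  FIRST[S]={a,b}  FIRST[A]={a,b}  FIRST[B]={b}

FIRST(S) = ["a", "b"]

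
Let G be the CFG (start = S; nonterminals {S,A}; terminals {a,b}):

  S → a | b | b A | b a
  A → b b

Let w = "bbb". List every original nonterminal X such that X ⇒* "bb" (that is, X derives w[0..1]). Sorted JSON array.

CNF form of G:
  S -> T0 A | T0 T1 | a | b
  A -> T0 T0
  T0 -> b
  T1 -> a

CYK table (by increasing span) — only the sub-triangle for w[0..1]:
  cell(0,0) b: {S,T0}  orig:{S}
  cell(1,1) b: {S,T0}  orig:{S}
  cell(0,1) bb: {A}

Original NTs in T[0,1] deriving "bb": ["A"]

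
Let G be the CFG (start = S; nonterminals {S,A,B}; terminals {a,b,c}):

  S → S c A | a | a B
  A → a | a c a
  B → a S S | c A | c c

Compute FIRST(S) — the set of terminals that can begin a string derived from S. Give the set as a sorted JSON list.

FIRST iteration:
pass 1:
  A via A→a: +{a}
  B via B→a S S: +{a}
  B via B→c A: +{c}
  S via S→a: +{a}
  FIRST[S]={a}  FIRST[A]={a}  FIRST[B]={a,c}
pass 2: done
  FIRST[S]={a}  FIRST[A]={a}  FIRST[B]={a,c}

FIRST(S) = ["a"]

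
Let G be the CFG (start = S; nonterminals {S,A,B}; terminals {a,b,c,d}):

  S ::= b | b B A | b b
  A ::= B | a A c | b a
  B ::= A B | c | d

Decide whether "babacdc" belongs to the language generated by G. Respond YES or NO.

CNF form of G:
  S -> T2 T2 | T2 X4 | b
  A -> A B | T0 X3 | T2 T0 | c | d
  B -> A B | c | d
  T0 -> a
  T1 -> c
  T2 -> b
  X3 -> A T1
  X4 -> B A

CYK table (by increasing span):
  cell(0,0) b: {S,T2}  orig:{S}
  cell(1,1) a: {T0}  orig:{}
  cell(2,2) b: {S,T2}  orig:{S}
  cell(3,3) a: {T0}  orig:{}
  cell(4,4) c: {A,B,T1}  orig:{A,B}
  cell(5,5) d: {A,B}
  cell(6,6) c: {A,B,T1}  orig:{A,B}
  cell(0,1) ba: {A}
  cell(1,2) ab: ∅
  cell(2,3) ba: {A}
  cell(3,4) ac: ∅
  cell(4,5) cd: {A,B,X4}  orig:{A,B}
  cell(5,6) dc: {A,B,X3,X4}  orig:{A,B}
  cell(0,2) bab: ∅
  cell(1,3) aba: ∅
  cell(2,4) bac: {A,B,X3}  orig:{A,B}
  cell(3,5) acd: ∅
  cell(4,6) cdc: {A,B,X3,X4}  orig:{A,B}
  cell(0,3) baba: ∅
  cell(1,4) abac: {A}
  cell(2,5) bacd: {A,B,X4}  orig:{A,B}
  cell(3,6) acdc: {A}
  cell(0,4) babac: {A,B}
  cell(1,5) abacd: {A,B}
  cell(2,6) bacdc: {A,B,X3,X4}  orig:{A,B}
  cell(0,5) babacd: {A,B,X4}  orig:{A,B}
  cell(1,6) abacdc: {A,B,X3,X4}  orig:{A,B}
  cell(0,6) babacdc: {A,B,S,X3,X4}  orig:{A,B,S}

S ∈ T[0,6] ⇒ YES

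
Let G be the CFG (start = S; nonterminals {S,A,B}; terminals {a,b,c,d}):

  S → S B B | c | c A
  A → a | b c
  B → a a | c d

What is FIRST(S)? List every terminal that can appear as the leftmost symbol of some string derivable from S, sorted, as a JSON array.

FIRST sets, iterate to fixpoint:
pass 1:
  A via A→a: +{a}
  A via A→b c: +{b}
  B via B→a a: +{a}
  B via B→c d: +{c}
  S via S→c: +{c}
  S: {c}  A: {a,b}  B: {a,c}
pass 2: — fixpoint
  S: {c}  A: {a,b}  B: {a,c}

FIRST(S) = ["c"]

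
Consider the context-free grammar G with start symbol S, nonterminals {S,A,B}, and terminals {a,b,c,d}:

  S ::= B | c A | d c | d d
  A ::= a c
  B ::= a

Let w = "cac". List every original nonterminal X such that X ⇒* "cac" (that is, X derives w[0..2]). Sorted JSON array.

CNF form of G:
  S -> T1 A | T2 T1 | T2 T2 | a
  A -> T0 T1
  B -> a
  T0 -> a
  T1 -> c
  T2 -> d

Fill CYK table bottom-up, restricted to cells inside w[0..2]:
  cell(0,0) c: {T1}  orig:{}
  cell(1,1) a: {B,S,T0}  orig:{B,S}
  cell(2,2) c: {T1}  orig:{}
  cell(0,1) ca: ∅
  cell(1,2) ac: {A}
  cell(0,2) cac: {S}

Original NTs in T[0,2] deriving "cac": ["S"]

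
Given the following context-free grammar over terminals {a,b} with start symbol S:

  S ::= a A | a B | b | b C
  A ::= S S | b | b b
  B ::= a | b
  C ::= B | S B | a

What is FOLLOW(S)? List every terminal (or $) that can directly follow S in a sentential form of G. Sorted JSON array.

Compute FIRST by fixpoint:
[1]
  A via A→b: +{b}
  B via B→a: +{a}
  B via B→b: +{b}
  C via C→B: +{a,b}
  S via S→a A: +{a}
  S via S→b: +{b}
  S: {a,b}  A: {b}  B: {a,b}  C: {a,b}
[2]
  A via A→S S: +{a}
  S: {a,b}  A: {a,b}  B: {a,b}  C: {a,b}
[3] (stable)
  S: {a,b}  A: {a,b}  B: {a,b}  C: {a,b}

FOLLOW iteration:
initialize: $ ∈ FOLLOW(S)
[1]
  A→S S: FOLLOW(S) ⊇ FIRST(S) = {a,b}; new: +{a,b}
  S→a A: FOLLOW(A) ⊇ FOLLOW(S) ⊇ {$,a,b}; new: +{$,a,b}
  S→a B: FOLLOW(B) ⊇ FOLLOW(S) ⊇ {$,a,b}; new: +{$,a,b}
  S→b C: FOLLOW(C) ⊇ FOLLOW(S) ⊇ {$,a,b}; new: +{$,a,b}
  S: {$,a,b}  A: {$,a,b}  B: {$,a,b}  C: {$,a,b}
[2] (stable)
  S: {$,a,b}  A: {$,a,b}  B: {$,a,b}  C: {$,a,b}

FOLLOW(S) = ["$", "a", "b"]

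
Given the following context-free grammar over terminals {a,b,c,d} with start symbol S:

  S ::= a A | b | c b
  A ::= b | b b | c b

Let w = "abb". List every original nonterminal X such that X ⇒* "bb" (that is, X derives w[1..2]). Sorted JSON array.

CNF form of G:
  S -> T1 T0 | T2 A | b
  A -> T0 T0 | T1 T0 | b
  T0 -> b
  T1 -> c
  T2 -> a

CYK fill (cells [i..j] with 1 ≤ i ≤ j ≤ 2 only):
  T[1,1] 'b' = {A,S,T0}  orig:{A,S}
  T[2,2] 'b' = {A,S,T0}  orig:{A,S}
  T[1,2] 'bb' = {A}

Original NTs in T[1,2] deriving "bb": ["A"]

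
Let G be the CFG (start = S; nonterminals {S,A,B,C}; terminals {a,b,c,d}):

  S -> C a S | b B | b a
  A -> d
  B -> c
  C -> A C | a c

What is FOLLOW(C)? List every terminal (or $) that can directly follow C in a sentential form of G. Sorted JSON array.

Compute FIRST by fixpoint:
iter 1:
  A via A→d: +{d}
  B via B→c: +{c}
  C via C→A C: +{d}
  C via C→a c: +{a}
  S via S→C a S: +{a,d}
  S via S→b B: +{b}
  FIRST[S]={a,b,d}  FIRST[A]={d}  FIRST[B]={c}  FIRST[C]={a,d}
iter 2: done
  FIRST[S]={a,b,d}  FIRST[A]={d}  FIRST[B]={c}  FIRST[C]={a,d}

FOLLOW sets:
initialize: $ ∈ FOLLOW(S)
iter 1:
  C→A C: FOLLOW(A) ⊇ FIRST(C) = {a,d}; new: +{a,d}
  S→C a S: FOLLOW(C) ⊇ FIRST(a) = {a}; new: +{a}
  S→b B: FOLLOW(B) ⊇ FOLLOW(S) ⊇ {$}; new: +{$}
  FOLLOW(S)={$}  FOLLOW(A)={a,d}  FOLLOW(B)={$}  FOLLOW(C)={a}
iter 2: (stable)
  FOLLOW(S)={$}  FOLLOW(A)={a,d}  FOLLOW(B)={$}  FOLLOW(C)={a}

FOLLOW(C) = ["a"]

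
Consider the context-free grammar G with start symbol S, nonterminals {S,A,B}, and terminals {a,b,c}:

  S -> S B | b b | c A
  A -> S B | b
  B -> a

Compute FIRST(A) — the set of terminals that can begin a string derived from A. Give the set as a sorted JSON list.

FIRST iteration:
pass 1:
  A via A→b: +{b}
  B via B→a: +{a}
  S via S→b b: +{b}
  S via S→c A: +{c}
  S: {b,c}  A: {b}  B: {a}
pass 2:
  A via A→S B: +{c}
  S: {b,c}  A: {b,c}  B: {a}
pass 3: (no change)
  S: {b,c}  A: {b,c}  B: {a}

FIRST(A) = ["b", "c"]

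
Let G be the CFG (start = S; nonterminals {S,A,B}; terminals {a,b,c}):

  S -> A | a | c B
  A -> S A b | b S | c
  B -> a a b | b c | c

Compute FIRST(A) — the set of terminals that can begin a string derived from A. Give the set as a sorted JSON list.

FIRST sets, iterate to fixpoint:
[1]
  A via A→b S: +{b}
  A via A→c: +{c}
  B via B→a a b: +{a}
  B via B→b c: +{b}
  B via B→c: +{c}
  S via S→A: +{b,c}
  S via S→a: +{a}
  S: {a,b,c}  A: {b,c}  B: {a,b,c}
[2]
  A via A→S A b: +{a}
  S: {a,b,c}  A: {a,b,c}  B: {a,b,c}
[3] (no change)
  S: {a,b,c}  A: {a,b,c}  B: {a,b,c}

FIRST(A) = ["a", "b", "c"]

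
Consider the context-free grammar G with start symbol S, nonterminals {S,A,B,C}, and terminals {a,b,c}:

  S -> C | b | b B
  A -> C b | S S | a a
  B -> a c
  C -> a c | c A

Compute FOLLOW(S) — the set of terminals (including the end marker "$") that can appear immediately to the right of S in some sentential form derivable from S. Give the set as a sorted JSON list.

FIRST iteration:
round 1:
  A via A→a a: +{a}
  B via B→a c: +{a}
  C via C→a c: +{a}
  C via C→c A: +{c}
  S via S→C: +{a,c}
  S via S→b: +{b}
  FIRST[S]={a,b,c}  FIRST[A]={a}  FIRST[B]={a}  FIRST[C]={a,c}
round 2:
  A via A→C b: +{c}
  A via A→S S: +{b}
  FIRST[S]={a,b,c}  FIRST[A]={a,b,c}  FIRST[B]={a}  FIRST[C]={a,c}
round 3: — fixpoint
  FIRST[S]={a,b,c}  FIRST[A]={a,b,c}  FIRST[B]={a}  FIRST[C]={a,c}

FOLLOW iteration:
seed FOLLOW(S) with $
round 1:
  A→C b: FOLLOW(C) ⊇ FIRST(b) = {b}; new: +{b}
  A→S S: FOLLOW(S) ⊇ FIRST(S) = {a,b,c}; new: +{a,b,c}
  C→c A: FOLLOW(A) ⊇ FOLLOW(C) ⊇ {b}; new: +{b}
  S→C: FOLLOW(C) ⊇ FOLLOW(S) ⊇ {$,a,b,c}; new: +{$,a,c}
  S→b B: FOLLOW(B) ⊇ FOLLOW(S) ⊇ {$,a,b,c}; new: +{$,a,b,c}
  FOLLOW(S)={$,a,b,c}  FOLLOW(A)={b}  FOLLOW(B)={$,a,b,c}  FOLLOW(C)={$,a,b,c}
round 2:
  C→c A: FOLLOW(A) ⊇ FOLLOW(C) ⊇ {$,a,b,c}; new: +{$,a,c}
  FOLLOW(S)={$,a,b,c}  FOLLOW(A)={$,a,b,c}  FOLLOW(B)={$,a,b,c}  FOLLOW(C)={$,a,b,c}
round 3: — fixpoint
  FOLLOW(S)={$,a,b,c}  FOLLOW(A)={$,a,b,c}  FOLLOW(B)={$,a,b,c}  FOLLOW(C)={$,a,b,c}

FOLLOW(S) = ["$", "a", "b", "c"]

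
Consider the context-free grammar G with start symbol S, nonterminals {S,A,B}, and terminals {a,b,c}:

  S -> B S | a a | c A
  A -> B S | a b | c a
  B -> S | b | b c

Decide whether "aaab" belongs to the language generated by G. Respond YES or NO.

CNF form of G:
  S -> B S | T0 T0 | T2 A
  A -> B S | T0 T1 | T2 T0
  B -> B S | T0 T0 | T1 T2 | T2 A | b
  T0 -> a
  T1 -> b
  T2 -> c

CYK table (by increasing span):
  [0..0]={T0}  "a"  orig:{}
  [1..1]={T0}  "a"  orig:{}
  [2..2]={T0}  "a"  orig:{}
  [3..3]={B,T1}  "b"  orig:{B}
  [0..1]={B,S}  "aa"
  [1..2]={B,S}  "aa"
  [2..3]={A}  "ab"
  [0..2]=∅  "aaa"
  [1..3]=∅  "aab"
  [0..3]=∅  "aaab"

S ∉ T[0,3] ⇒ NO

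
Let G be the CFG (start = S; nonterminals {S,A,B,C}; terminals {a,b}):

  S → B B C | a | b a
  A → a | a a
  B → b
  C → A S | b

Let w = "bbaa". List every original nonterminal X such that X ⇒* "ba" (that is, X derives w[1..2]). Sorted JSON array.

Convert to CNF:
  S -> B X2 | T1 T0 | a
  A -> T0 T0 | a
  B -> b
  C -> A S | b
  T0 -> a
  T1 -> b
  X2 -> B C

Fill CYK table bottom-up — only the sub-triangle for w[1..2]:
  cell(1,1) b: {B,C,T1}  orig:{B,C}
  cell(2,2) a: {A,S,T0}  orig:{A,S}
  cell(1,2) ba: {S}

Original NTs in T[1,2] deriving "ba": ["S"]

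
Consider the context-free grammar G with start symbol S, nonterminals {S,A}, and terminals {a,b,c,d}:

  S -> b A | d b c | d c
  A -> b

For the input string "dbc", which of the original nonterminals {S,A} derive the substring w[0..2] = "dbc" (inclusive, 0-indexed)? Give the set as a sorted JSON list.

Convert to CNF:
  S -> T0 A | T1 T2 | T1 X3
  A -> b
  T0 -> b
  T1 -> d
  T2 -> c
  X3 -> T0 T2

CYK fill (cells [i..j] with 0 ≤ i ≤ j ≤ 2 only):
  cell(0,0) d: {T1}  orig:{}
  cell(1,1) b: {A,T0}  orig:{A}
  cell(2,2) c: {T2}  orig:{}
  cell(0,1) db: ∅
  cell(1,2) bc: {X3}  orig:{}
  cell(0,2) dbc: {S}

Original NTs in T[0,2] deriving "dbc": ["S"]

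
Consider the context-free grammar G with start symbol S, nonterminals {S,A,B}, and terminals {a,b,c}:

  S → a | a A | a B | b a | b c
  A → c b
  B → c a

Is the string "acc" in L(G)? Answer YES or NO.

Convert to CNF:
  S -> T1 T0 | T1 T2 | T2 A | T2 B | a
  A -> T0 T1
  B -> T0 T2
  T0 -> c
  T1 -> b
  T2 -> a

CYK table (by increasing span):
  T[0,0] 'a' = {S,T2}  orig:{S}
  T[1,1] 'c' = {T0}  orig:{}
  T[2,2] 'c' = {T0}  orig:{}
  T[0,1] 'ac' = ∅
  T[1,2] 'cc' = ∅
  T[0,2] 'acc' = ∅

S ∉ T[0,2] ⇒ NO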